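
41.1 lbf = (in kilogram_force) 18.64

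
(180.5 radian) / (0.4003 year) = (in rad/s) 1.43e-05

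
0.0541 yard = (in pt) 140.2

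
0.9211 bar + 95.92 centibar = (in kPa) 188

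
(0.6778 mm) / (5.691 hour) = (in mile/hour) 7.401e-08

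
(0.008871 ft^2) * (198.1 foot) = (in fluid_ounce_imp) 1751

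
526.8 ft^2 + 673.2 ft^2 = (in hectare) 0.01115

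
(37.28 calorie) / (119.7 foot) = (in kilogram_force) 0.436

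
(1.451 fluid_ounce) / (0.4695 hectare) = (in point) 2.591e-05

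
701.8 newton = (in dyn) 7.018e+07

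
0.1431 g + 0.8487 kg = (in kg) 0.8488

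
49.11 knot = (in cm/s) 2526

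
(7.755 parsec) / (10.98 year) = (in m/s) 6.911e+08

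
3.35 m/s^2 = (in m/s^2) 3.35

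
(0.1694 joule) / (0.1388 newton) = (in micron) 1.22e+06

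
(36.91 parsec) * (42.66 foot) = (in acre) 3.659e+15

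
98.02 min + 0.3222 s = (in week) 0.009725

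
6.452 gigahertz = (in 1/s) 6.452e+09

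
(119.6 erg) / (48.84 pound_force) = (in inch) 2.167e-06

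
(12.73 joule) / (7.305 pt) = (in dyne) 4.94e+08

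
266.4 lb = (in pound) 266.4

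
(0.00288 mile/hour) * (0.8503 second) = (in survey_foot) 0.003592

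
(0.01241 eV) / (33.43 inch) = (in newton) 2.342e-21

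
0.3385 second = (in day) 3.918e-06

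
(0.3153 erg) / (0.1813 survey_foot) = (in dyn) 0.05706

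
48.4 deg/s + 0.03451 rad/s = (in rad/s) 0.8792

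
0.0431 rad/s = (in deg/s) 2.469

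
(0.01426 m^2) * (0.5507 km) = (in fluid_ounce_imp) 2.764e+05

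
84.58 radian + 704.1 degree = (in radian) 96.87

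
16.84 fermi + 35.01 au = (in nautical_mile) 2.828e+09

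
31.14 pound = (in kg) 14.12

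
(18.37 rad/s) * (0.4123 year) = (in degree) 1.369e+10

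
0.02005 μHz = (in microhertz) 0.02005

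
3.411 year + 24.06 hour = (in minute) 1.794e+06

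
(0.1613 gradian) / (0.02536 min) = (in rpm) 0.0159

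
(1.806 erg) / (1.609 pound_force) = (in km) 2.523e-11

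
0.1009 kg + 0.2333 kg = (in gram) 334.2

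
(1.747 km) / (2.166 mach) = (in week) 3.917e-06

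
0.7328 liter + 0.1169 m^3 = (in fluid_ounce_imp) 4140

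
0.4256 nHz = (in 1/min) 2.554e-08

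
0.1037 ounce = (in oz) 0.1037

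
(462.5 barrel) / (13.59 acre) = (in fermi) 1.337e+12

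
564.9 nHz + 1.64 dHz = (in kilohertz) 0.000164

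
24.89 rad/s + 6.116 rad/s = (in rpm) 296.1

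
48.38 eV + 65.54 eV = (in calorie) 4.362e-18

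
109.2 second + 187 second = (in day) 0.003428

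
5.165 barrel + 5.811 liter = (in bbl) 5.202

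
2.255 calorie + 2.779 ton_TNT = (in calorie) 2.779e+09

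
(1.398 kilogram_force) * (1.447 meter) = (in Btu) 0.0188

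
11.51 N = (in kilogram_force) 1.174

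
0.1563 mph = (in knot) 0.1358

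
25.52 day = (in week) 3.646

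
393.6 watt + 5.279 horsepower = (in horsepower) 5.807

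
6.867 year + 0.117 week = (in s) 2.166e+08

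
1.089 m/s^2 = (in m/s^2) 1.089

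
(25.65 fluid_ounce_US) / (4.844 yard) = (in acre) 4.232e-08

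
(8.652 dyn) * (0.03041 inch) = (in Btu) 6.334e-11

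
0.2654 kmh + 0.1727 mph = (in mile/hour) 0.3376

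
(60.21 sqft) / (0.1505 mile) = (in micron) 2.309e+04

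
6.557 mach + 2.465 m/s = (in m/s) 2235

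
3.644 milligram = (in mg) 3.644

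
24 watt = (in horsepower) 0.03218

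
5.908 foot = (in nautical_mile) 0.0009723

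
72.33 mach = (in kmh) 8.866e+04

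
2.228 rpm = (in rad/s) 0.2333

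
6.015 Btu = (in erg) 6.346e+10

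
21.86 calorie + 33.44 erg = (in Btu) 0.08669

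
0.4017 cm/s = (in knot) 0.007808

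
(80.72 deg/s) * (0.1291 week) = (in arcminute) 3.782e+08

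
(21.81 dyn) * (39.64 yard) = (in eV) 4.934e+16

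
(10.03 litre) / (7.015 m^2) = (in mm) 1.43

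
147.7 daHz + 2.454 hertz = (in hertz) 1479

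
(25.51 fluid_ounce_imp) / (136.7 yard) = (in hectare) 5.799e-10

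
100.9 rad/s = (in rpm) 963.5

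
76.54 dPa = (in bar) 7.654e-05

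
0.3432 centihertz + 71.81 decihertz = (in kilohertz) 0.007184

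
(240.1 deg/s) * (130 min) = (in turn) 5202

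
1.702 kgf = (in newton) 16.69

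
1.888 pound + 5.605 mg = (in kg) 0.8564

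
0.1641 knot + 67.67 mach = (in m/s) 2.304e+04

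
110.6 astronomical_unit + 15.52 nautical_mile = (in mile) 1.028e+10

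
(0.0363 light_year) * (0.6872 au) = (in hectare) 3.531e+21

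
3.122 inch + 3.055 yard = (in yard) 3.142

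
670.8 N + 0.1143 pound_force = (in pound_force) 150.9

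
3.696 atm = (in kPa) 374.5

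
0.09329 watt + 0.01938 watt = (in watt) 0.1127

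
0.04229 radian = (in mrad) 42.29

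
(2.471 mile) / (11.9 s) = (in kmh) 1203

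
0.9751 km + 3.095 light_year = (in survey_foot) 9.607e+16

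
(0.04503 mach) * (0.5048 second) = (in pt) 2.194e+04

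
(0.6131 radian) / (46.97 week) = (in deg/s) 1.237e-06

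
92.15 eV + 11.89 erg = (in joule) 1.189e-06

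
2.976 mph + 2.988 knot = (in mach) 0.008422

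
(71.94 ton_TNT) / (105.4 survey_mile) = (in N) 1.774e+06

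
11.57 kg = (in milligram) 1.157e+07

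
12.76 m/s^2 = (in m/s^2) 12.76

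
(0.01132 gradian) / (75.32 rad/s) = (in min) 3.935e-08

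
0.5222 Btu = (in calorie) 131.7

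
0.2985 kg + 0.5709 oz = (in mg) 3.147e+05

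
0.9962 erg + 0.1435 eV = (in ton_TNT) 2.381e-17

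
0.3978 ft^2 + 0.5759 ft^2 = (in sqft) 0.9737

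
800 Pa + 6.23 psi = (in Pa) 4.375e+04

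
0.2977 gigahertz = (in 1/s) 2.977e+08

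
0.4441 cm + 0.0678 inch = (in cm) 0.6163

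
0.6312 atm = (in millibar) 639.6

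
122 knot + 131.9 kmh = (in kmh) 357.8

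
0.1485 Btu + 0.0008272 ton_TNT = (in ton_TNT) 0.0008272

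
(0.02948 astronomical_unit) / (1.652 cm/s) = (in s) 2.67e+11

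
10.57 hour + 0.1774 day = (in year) 0.001693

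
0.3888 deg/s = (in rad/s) 0.006786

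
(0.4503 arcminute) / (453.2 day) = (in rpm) 3.194e-11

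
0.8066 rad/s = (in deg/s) 46.21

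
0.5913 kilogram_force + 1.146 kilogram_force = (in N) 17.04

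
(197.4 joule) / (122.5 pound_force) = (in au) 2.422e-12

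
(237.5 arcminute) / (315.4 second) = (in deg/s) 0.01255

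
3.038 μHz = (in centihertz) 0.0003038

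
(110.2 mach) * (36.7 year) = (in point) 1.231e+17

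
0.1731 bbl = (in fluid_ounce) 930.6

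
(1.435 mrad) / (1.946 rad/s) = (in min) 1.229e-05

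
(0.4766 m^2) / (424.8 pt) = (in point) 9015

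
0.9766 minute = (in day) 0.0006782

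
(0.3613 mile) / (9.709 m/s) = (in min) 0.9981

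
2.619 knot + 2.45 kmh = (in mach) 0.005956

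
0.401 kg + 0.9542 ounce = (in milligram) 4.281e+05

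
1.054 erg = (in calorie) 2.519e-08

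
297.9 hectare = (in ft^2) 3.207e+07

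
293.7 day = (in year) 0.8047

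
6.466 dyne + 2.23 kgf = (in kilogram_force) 2.23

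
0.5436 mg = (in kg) 5.436e-07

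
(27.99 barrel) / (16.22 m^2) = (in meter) 0.2744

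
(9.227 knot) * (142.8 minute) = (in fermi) 4.067e+19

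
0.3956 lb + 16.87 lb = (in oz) 276.2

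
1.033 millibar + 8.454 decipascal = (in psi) 0.01511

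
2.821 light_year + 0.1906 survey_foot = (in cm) 2.669e+18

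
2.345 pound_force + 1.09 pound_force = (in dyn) 1.528e+06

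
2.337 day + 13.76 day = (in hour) 386.3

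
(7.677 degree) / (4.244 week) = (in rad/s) 5.22e-08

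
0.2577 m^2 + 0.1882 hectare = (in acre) 0.4651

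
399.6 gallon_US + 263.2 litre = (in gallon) 469.1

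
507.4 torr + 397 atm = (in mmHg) 3.022e+05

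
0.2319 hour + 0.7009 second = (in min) 13.93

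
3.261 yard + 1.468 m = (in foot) 14.6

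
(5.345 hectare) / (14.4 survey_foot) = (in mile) 7.567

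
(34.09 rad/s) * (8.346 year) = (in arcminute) 3.085e+13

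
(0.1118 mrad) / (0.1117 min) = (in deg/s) 0.0009558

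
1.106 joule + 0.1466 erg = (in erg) 1.106e+07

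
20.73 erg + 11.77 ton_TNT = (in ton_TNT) 11.77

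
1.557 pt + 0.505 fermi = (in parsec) 1.78e-20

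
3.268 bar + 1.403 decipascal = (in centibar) 326.8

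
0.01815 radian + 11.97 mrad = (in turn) 0.004794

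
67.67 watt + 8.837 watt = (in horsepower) 0.1026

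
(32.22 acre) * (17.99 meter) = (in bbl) 1.475e+07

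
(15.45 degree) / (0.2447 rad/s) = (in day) 1.275e-05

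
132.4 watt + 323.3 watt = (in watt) 455.7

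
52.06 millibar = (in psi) 0.7551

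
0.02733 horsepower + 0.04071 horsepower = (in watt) 50.74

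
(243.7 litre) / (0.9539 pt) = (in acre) 0.179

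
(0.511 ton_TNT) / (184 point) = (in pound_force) 7.405e+09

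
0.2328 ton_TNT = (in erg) 9.74e+15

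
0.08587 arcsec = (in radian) 4.163e-07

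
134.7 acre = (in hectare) 54.51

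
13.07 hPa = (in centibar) 1.307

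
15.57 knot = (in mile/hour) 17.92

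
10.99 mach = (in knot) 7274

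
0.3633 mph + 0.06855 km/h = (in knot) 0.3527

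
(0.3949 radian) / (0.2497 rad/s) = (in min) 0.02636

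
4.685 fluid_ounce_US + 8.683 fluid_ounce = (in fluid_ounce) 13.37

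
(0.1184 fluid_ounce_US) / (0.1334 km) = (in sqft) 2.825e-07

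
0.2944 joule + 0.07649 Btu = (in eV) 5.055e+20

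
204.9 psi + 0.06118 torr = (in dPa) 1.413e+07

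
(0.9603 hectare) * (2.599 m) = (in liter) 2.496e+07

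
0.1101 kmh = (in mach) 8.982e-05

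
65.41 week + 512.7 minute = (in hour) 1.1e+04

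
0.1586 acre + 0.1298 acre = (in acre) 0.2884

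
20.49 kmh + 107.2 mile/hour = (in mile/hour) 119.9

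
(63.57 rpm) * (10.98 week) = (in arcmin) 1.52e+11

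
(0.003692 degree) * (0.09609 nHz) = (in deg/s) 3.548e-13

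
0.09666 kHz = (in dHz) 966.6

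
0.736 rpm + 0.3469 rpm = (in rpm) 1.083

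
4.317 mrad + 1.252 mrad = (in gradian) 0.3545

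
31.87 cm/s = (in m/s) 0.3187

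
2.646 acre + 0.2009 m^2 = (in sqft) 1.153e+05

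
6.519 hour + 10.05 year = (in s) 3.17e+08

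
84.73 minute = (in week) 0.008406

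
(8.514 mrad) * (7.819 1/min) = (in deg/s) 0.06357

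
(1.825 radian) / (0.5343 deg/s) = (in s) 195.7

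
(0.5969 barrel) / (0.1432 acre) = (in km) 1.638e-07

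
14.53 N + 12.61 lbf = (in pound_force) 15.88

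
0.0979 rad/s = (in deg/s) 5.609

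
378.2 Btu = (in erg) 3.99e+12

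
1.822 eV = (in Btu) 2.767e-22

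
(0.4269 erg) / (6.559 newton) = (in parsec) 2.109e-25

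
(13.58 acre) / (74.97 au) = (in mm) 4.9e-06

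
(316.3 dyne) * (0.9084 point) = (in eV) 6.327e+12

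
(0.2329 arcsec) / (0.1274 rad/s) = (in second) 8.863e-06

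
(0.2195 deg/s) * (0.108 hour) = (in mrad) 1489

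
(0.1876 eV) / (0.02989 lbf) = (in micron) 2.261e-13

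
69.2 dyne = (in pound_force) 0.0001556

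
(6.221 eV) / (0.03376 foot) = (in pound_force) 2.178e-17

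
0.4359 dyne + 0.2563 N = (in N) 0.2563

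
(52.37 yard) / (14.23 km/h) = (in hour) 0.003365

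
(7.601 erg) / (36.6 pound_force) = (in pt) 1.323e-05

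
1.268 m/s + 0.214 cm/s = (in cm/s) 127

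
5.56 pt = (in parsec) 6.357e-20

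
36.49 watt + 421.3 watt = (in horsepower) 0.6139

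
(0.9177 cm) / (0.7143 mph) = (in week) 4.752e-08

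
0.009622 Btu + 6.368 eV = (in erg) 1.015e+08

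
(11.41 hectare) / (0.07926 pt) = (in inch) 1.607e+11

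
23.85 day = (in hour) 572.4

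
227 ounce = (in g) 6435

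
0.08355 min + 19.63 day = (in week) 2.804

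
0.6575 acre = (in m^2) 2661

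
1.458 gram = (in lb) 0.003214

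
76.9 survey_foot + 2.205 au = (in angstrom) 3.299e+21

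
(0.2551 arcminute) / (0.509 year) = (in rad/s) 4.623e-12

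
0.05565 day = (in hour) 1.336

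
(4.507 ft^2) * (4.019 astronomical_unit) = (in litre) 2.517e+14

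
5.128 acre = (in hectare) 2.075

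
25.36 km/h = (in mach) 0.02069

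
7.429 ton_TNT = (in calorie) 7.429e+09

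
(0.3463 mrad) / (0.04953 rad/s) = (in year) 2.217e-10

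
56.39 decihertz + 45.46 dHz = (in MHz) 1.018e-05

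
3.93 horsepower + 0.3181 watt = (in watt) 2931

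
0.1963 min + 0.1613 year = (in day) 58.87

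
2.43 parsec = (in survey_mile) 4.659e+13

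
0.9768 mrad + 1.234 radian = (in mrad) 1235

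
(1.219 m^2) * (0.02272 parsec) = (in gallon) 2.258e+17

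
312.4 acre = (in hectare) 126.4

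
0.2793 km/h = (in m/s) 0.07758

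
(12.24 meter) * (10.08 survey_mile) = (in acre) 49.07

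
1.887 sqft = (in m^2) 0.1753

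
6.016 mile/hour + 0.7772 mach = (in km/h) 962.4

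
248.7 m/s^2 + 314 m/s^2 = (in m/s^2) 562.7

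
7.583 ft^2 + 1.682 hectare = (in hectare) 1.682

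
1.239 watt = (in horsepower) 0.001662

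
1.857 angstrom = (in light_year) 1.963e-26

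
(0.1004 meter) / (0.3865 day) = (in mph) 6.725e-06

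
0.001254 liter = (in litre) 0.001254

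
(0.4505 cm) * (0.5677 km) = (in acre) 0.000632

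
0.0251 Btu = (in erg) 2.648e+08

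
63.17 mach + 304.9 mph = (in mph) 4.842e+04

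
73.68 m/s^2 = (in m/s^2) 73.68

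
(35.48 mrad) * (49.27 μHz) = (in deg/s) 0.0001002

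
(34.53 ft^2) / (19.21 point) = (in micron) 4.734e+08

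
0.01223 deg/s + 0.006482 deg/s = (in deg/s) 0.01871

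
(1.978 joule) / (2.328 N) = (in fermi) 8.497e+14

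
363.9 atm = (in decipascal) 3.687e+08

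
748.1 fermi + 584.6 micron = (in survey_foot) 0.001918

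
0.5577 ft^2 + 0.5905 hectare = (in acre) 1.459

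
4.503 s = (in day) 5.212e-05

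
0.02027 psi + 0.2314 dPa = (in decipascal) 1398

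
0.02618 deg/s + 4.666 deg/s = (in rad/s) 0.08189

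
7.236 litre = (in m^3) 0.007236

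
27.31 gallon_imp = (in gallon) 32.8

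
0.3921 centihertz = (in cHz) 0.3921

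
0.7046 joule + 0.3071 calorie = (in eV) 1.242e+19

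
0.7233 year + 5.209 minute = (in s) 2.281e+07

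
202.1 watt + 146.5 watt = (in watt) 348.6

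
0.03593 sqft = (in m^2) 0.003338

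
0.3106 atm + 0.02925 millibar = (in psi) 4.565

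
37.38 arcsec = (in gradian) 0.01154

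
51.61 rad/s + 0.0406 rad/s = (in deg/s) 2959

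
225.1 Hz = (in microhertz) 2.251e+08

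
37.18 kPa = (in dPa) 3.718e+05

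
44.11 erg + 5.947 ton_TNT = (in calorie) 5.947e+09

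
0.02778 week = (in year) 0.0005328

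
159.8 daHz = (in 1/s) 1598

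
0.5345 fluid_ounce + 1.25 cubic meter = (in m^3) 1.25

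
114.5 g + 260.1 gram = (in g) 374.6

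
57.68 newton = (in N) 57.68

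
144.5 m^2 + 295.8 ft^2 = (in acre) 0.0425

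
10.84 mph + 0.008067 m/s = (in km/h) 17.47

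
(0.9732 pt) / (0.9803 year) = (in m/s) 1.111e-11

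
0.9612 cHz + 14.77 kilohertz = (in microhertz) 1.477e+10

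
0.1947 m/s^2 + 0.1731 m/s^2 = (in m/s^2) 0.3678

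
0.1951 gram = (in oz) 0.006882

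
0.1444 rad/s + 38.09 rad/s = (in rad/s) 38.23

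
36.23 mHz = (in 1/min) 2.174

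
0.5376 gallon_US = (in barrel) 0.0128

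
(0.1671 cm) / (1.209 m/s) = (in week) 2.285e-09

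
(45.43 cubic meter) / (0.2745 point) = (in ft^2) 5.05e+06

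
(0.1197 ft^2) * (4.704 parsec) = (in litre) 1.614e+18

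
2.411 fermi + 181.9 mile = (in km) 292.7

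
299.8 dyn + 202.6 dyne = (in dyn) 502.4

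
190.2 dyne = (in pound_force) 0.0004276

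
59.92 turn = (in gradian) 2.397e+04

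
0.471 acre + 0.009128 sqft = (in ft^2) 2.052e+04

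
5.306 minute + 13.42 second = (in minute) 5.53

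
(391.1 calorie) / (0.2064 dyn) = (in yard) 8.67e+08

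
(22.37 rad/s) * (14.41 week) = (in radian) 1.95e+08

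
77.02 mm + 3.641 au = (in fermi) 5.447e+26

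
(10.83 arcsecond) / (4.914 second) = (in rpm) 0.000102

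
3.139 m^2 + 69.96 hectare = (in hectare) 69.96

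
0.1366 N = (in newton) 0.1366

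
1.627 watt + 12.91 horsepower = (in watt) 9629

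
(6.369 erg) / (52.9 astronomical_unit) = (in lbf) 1.809e-20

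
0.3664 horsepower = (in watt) 273.2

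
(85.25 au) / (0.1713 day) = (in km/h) 3.102e+09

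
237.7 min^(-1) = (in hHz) 0.03962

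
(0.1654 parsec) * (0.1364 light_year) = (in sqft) 7.089e+31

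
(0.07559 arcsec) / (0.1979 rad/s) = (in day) 2.143e-11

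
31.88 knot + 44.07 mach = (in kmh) 5.408e+04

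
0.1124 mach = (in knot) 74.4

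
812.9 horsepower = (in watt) 6.062e+05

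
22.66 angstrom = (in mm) 2.266e-06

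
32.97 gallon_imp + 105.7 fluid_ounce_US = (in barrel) 0.9624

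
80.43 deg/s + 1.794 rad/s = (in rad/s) 3.198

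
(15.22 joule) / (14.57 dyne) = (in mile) 64.91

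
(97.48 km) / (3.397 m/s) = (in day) 0.3321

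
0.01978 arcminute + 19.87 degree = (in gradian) 22.08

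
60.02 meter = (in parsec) 1.945e-15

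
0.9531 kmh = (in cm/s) 26.47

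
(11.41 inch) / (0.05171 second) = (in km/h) 20.18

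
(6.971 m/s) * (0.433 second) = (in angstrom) 3.018e+10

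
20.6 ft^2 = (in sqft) 20.6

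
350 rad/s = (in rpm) 3342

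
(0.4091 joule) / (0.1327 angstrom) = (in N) 3.083e+10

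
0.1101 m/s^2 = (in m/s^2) 0.1101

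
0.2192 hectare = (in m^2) 2192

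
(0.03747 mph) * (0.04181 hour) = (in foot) 8.272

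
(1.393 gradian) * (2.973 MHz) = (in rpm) 6.212e+05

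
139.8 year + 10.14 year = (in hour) 1.313e+06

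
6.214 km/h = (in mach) 0.005069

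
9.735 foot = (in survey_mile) 0.001844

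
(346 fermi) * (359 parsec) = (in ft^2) 4.126e+07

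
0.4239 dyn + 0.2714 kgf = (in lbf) 0.5983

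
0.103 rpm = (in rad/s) 0.01079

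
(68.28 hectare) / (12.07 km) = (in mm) 5.657e+04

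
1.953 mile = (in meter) 3143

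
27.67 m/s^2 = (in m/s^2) 27.67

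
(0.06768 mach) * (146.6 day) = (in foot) 9.577e+08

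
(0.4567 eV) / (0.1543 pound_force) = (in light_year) 1.127e-35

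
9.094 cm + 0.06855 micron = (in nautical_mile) 4.91e-05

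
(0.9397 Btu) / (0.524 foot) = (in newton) 6208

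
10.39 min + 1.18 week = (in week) 1.181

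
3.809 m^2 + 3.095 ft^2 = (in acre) 0.001012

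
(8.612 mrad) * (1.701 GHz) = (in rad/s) 1.465e+07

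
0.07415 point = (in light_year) 2.765e-21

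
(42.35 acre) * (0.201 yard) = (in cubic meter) 3.15e+04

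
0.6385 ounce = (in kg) 0.0181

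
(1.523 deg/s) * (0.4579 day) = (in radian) 1052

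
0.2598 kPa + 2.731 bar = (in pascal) 2.734e+05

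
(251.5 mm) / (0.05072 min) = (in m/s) 0.08264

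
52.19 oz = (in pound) 3.262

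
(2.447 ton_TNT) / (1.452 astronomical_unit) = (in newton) 0.04713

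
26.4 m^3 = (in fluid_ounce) 8.927e+05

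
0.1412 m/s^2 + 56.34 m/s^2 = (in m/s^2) 56.48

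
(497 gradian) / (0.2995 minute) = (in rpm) 4.149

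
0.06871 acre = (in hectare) 0.02781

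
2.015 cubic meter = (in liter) 2015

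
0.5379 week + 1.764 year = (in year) 1.774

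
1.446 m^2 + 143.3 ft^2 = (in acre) 0.003647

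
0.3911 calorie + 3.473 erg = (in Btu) 0.001551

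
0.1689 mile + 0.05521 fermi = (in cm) 2.718e+04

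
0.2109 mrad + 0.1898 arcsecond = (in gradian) 0.01348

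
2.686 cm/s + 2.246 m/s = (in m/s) 2.273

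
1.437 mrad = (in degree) 0.08233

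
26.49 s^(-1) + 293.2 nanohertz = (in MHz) 2.649e-05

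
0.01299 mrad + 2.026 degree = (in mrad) 35.37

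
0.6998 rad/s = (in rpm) 6.683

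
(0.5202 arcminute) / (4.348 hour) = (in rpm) 9.232e-08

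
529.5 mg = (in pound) 0.001167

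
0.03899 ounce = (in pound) 0.002437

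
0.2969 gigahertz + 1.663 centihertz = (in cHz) 2.969e+10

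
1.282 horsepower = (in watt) 956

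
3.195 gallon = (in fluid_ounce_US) 409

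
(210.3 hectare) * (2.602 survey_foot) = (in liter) 1.668e+09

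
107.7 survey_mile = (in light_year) 1.832e-11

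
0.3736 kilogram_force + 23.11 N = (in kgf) 2.73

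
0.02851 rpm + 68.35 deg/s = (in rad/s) 1.196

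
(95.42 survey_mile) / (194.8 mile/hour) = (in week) 0.002916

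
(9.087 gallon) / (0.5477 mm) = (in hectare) 0.00628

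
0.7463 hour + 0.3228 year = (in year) 0.3229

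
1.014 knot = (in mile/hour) 1.167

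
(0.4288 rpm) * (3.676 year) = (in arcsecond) 1.074e+12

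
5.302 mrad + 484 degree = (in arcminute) 2.906e+04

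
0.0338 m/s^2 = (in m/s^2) 0.0338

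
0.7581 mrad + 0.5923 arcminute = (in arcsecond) 191.9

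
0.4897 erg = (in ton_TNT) 1.17e-17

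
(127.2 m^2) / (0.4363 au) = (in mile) 1.211e-12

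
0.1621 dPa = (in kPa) 1.621e-05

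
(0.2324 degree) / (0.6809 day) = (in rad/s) 6.895e-08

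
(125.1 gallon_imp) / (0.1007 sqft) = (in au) 4.064e-10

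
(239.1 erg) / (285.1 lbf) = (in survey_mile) 1.172e-11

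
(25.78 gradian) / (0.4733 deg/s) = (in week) 8.105e-05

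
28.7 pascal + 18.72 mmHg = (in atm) 0.02491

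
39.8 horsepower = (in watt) 2.968e+04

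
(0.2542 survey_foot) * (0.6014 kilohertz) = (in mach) 0.1368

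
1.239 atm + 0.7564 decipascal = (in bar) 1.255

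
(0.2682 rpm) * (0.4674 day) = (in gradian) 7.221e+04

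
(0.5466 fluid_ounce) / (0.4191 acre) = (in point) 2.702e-05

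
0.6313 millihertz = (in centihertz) 0.06313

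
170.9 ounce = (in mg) 4.845e+06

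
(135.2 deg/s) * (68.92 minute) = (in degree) 5.591e+05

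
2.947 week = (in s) 1.782e+06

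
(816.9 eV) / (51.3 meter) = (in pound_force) 5.736e-19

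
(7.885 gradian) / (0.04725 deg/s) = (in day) 0.001738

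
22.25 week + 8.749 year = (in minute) 4.823e+06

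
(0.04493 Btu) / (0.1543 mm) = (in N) 3.072e+05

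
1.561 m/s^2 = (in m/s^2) 1.561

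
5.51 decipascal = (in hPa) 0.00551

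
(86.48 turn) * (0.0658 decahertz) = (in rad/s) 357.5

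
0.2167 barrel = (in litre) 34.45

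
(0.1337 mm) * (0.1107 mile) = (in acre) 5.886e-06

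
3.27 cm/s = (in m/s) 0.0327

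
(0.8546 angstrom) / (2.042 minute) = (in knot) 1.356e-12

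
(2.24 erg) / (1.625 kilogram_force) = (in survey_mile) 8.734e-12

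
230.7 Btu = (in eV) 1.519e+24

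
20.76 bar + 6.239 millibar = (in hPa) 2.077e+04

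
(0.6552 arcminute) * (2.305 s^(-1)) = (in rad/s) 0.0004393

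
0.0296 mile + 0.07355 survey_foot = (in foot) 156.4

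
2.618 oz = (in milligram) 7.422e+04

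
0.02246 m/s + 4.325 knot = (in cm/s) 224.7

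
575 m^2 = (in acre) 0.1421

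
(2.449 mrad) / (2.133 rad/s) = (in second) 0.001148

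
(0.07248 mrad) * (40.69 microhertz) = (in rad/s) 2.949e-09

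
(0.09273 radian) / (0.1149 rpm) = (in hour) 0.002141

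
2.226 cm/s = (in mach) 6.537e-05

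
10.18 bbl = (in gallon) 427.6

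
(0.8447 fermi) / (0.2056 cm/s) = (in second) 4.108e-13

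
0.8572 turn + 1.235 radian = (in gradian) 421.5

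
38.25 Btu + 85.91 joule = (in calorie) 9666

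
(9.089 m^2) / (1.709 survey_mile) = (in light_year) 3.493e-19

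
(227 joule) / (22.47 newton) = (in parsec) 3.274e-16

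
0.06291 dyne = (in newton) 6.291e-07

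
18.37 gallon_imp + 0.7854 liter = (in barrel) 0.5302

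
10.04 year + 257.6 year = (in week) 1.396e+04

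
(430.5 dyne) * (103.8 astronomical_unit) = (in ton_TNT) 15.98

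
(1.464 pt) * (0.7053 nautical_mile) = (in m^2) 0.6746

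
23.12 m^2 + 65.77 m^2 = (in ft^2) 956.8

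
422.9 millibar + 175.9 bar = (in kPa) 1.763e+04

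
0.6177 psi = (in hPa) 42.59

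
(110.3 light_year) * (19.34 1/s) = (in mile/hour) 4.515e+19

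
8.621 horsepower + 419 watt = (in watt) 6848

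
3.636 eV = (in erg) 5.826e-12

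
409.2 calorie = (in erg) 1.712e+10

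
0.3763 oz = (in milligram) 1.067e+04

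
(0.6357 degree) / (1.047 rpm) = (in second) 0.1012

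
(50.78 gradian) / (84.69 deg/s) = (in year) 1.711e-08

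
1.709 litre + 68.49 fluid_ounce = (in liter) 3.734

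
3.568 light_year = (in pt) 9.569e+19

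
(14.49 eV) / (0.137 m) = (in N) 1.695e-17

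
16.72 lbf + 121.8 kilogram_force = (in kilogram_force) 129.4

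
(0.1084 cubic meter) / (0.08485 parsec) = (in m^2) 4.14e-17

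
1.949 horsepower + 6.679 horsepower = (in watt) 6434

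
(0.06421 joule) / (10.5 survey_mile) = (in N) 3.8e-06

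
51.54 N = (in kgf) 5.256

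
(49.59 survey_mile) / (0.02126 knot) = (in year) 0.2314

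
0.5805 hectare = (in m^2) 5805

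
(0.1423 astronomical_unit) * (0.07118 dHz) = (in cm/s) 1.515e+10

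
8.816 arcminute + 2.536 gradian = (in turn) 0.006748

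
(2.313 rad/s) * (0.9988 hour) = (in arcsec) 1.715e+09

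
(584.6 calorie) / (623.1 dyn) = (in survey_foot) 1.288e+06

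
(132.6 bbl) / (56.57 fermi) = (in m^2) 3.727e+14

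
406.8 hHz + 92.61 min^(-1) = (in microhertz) 4.068e+10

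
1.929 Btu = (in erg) 2.035e+10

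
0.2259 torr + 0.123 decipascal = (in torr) 0.226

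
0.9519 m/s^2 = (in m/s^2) 0.9519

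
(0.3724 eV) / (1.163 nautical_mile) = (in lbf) 6.227e-24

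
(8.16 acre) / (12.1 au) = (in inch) 7.182e-07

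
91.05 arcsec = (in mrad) 0.4414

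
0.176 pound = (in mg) 7.983e+04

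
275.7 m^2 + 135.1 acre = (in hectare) 54.7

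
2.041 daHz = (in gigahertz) 2.041e-08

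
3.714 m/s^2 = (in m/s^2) 3.714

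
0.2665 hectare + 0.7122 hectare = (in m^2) 9787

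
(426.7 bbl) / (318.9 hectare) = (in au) 1.422e-16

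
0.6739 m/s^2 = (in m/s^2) 0.6739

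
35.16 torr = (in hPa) 46.88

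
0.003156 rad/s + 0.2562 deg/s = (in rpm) 0.07284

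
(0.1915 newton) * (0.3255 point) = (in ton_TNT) 5.256e-15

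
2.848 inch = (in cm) 7.234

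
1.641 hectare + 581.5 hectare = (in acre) 1441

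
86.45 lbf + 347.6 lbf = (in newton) 1931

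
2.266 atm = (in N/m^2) 2.296e+05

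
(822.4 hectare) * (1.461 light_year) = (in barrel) 7.15e+23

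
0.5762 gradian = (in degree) 0.5186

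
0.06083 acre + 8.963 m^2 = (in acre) 0.06304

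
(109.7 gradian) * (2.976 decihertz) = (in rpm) 4.897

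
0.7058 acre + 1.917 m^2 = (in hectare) 0.2858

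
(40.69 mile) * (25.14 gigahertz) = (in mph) 3.683e+15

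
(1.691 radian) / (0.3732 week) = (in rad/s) 7.492e-06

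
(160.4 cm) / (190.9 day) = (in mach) 2.856e-10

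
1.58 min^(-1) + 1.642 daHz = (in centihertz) 1645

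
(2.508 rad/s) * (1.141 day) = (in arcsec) 5.1e+10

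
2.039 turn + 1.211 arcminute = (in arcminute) 4.404e+04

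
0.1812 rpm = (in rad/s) 0.01898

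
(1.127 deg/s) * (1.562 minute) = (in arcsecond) 3.802e+05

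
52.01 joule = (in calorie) 12.43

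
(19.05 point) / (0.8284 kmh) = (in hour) 8.113e-06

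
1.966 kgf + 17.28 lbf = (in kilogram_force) 9.804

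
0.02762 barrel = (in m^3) 0.004391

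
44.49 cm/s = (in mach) 0.001307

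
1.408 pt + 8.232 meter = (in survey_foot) 27.01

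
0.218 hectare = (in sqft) 2.347e+04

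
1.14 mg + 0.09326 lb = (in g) 42.3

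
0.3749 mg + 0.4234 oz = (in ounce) 0.4234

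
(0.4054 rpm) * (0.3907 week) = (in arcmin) 3.449e+07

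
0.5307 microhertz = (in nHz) 530.7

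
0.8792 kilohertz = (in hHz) 8.792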